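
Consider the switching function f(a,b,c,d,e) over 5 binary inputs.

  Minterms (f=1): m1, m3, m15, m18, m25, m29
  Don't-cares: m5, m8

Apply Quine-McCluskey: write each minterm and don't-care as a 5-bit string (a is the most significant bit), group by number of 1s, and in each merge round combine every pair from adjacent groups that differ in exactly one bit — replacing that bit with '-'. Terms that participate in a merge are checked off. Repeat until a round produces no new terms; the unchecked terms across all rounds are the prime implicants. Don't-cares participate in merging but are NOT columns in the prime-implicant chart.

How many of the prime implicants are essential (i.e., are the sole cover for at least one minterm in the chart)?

4

Round 0: 00001✓ 00011✓ 00101✓ 01000 01111 10010 11001✓ 11101✓
Round 1: 00-01 000-1 11-01
PIs = {00-01, 000-1, 01000, 01111, 10010, 11-01}
Coverage chart:
  m1: 00-01,000-1
  m3: 000-1 ←essential
  m15: 01111 ←essential
  m18: 10010 ←essential
  m25: 11-01 ←essential
  m29: 11-01 ←essential
Essential: 000-1, 01111, 10010, 11-01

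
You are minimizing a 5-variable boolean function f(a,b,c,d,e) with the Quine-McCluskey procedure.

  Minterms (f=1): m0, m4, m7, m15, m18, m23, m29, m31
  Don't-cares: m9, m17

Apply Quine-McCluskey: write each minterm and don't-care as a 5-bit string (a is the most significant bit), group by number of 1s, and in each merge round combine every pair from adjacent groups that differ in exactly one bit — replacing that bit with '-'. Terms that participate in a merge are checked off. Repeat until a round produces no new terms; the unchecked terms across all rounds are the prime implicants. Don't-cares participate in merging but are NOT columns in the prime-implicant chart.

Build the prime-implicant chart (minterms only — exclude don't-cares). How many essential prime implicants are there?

4

Round 0: 00000✓ 00100✓ 00111✓ 01001 01111✓ 10001 10010 10111✓ 11101✓ 11111✓
Round 1: -0111✓ -1111✓ 0-111✓ 00-00 1-111✓ 111-1
Round 2: --111
PIs = {--111, 00-00, 01001, 10001, 10010, 111-1}
Coverage chart:
  m0: 00-00 ←essential
  m4: 00-00 ←essential
  m7: --111 ←essential
  m15: --111 ←essential
  m18: 10010 ←essential
  m23: --111 ←essential
  m29: 111-1 ←essential
  m31: --111,111-1
Essential: --111, 00-00, 10010, 111-1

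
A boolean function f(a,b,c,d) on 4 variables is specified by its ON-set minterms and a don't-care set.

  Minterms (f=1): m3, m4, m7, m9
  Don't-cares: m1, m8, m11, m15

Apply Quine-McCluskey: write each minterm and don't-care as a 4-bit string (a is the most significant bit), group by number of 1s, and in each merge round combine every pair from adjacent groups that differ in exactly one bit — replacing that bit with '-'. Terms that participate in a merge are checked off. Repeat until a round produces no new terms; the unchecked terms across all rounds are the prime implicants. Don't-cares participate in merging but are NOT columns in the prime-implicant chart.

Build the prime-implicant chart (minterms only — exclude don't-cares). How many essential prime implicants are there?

2

size-2^0 implicants → 0001(✓)  0011(✓)  0100  0111(✓)  1000(✓)  1001(✓)  1011(✓)  1111(✓)
size-2^1 implicants → -001(✓)  -011(✓)  -111(✓)  0-11(✓)  00-1(✓)  1-11(✓)  10-1(✓)  100-
size-2^2 implicants → --11  -0-1
Unchecked terms (primes): --11, -0-1, 0100, 100-
Minterm coverage:
  m3 ⊆ --11,-0-1
  m4 ⊆ 0100 [E]
  m7 ⊆ --11 [E]
  m9 ⊆ -0-1,100-
E = {--11, 0100}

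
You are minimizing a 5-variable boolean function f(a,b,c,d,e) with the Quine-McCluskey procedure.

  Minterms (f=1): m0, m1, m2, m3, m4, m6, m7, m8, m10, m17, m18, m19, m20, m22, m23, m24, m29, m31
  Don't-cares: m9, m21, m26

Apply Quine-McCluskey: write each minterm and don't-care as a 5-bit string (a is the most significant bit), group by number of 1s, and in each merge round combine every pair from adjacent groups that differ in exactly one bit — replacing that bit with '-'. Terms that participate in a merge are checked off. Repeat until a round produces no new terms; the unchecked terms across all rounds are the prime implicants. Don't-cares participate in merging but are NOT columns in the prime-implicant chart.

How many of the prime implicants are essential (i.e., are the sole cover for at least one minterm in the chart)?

3

[col 0] 00000*, 00001*, 00010*, 00011*, 00100*, 00110*, 00111*, 01000*, 01001*, 01010*, 10001*, 10010*, 10011*, 10100*, 10101*, 10110*, 10111*, 11000*, 11010*, 11101*, 11111*
[col 1] -0001*, -0010*, -0011*, -0100*, -0110*, -0111*, -1000*, -1010*, 0-000*, 0-001*, 0-010*, 00-00*, 00-10*, 00-11*, 000-0*, 000-1*, 0000-*, 0001-*, 001-0*, 0011-*, 010-0*, 0100-*, 1-010*, 1-101*, 1-111*, 10-01*, 10-10*, 10-11*, 100-1*, 1001-*, 101-0*, 101-1*, 1010-*, 1011-*, 110-0*, 111-1*
[col 2] --010, -0-10*, -0-11*, -00-1, -001-*, -01-0, -011-*, -10-0, 0-0-0, 0-00-, 00--0, 00-1-*, 000--, 1-1-1, 10--1, 10-1-*, 101--
[col 3] -0-1-
Prime implicants: --010, -0-1-, -00-1, -01-0, -10-0, 0-0-0, 0-00-, 00--0, 000--, 1-1-1, 10--1, 101--
PI chart (minterm → PIs covering it):
  0 | 0-0-0,0-00-,00--0,000--
  1 | -00-1,0-00-,000--
  2 | --010,-0-1-,0-0-0,00--0,000--
  3 | -0-1-,-00-1,000--
  4 | -01-0,00--0
  6 | -0-1-,-01-0,00--0
  7 | -0-1-  (sole → essential)
  8 | -10-0,0-0-0,0-00-
  10 | --010,-10-0,0-0-0
  17 | -00-1,10--1
  18 | --010,-0-1-
  19 | -0-1-,-00-1,10--1
  20 | -01-0,101--
  22 | -0-1-,-01-0,101--
  23 | -0-1-,1-1-1,10--1,101--
  24 | -10-0  (sole → essential)
  29 | 1-1-1  (sole → essential)
  31 | 1-1-1  (sole → essential)
Essential prime implicants: -0-1-, -10-0, 1-1-1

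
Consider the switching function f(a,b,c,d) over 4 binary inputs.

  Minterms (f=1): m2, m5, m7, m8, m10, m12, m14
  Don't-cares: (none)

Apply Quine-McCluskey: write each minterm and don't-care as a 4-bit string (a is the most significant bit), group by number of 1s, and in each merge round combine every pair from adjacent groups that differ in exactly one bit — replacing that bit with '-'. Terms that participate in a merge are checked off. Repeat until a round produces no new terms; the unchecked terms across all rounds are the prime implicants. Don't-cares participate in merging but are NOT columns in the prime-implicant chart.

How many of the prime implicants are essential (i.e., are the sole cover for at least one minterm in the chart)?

size-2^0 implicants → 0010(✓)  0101(✓)  0111(✓)  1000(✓)  1010(✓)  1100(✓)  1110(✓)
size-2^1 implicants → -010  01-1  1-00(✓)  1-10(✓)  10-0(✓)  11-0(✓)
size-2^2 implicants → 1--0
Unchecked terms (primes): -010, 01-1, 1--0
Minterm coverage:
  m2 ⊆ -010 [E]
  m5 ⊆ 01-1 [E]
  m7 ⊆ 01-1 [E]
  m8 ⊆ 1--0 [E]
  m10 ⊆ -010,1--0
  m12 ⊆ 1--0 [E]
  m14 ⊆ 1--0 [E]
E = {-010, 01-1, 1--0}

3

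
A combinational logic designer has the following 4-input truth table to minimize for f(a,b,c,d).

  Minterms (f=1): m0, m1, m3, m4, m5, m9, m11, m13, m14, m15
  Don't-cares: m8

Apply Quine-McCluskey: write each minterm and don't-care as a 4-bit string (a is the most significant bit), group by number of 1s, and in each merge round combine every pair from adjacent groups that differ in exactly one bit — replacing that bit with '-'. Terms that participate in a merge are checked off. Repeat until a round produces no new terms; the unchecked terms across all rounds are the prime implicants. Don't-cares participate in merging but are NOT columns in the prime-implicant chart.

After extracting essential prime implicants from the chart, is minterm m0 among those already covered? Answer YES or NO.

Round 0: 0000✓ 0001✓ 0011✓ 0100✓ 0101✓ 1000✓ 1001✓ 1011✓ 1101✓ 1110✓ 1111✓
Round 1: -000✓ -001✓ -011✓ -101✓ 0-00✓ 0-01✓ 00-1✓ 000-✓ 010-✓ 1-01✓ 1-11✓ 10-1✓ 100-✓ 11-1✓ 111-
Round 2: --01 -0-1 -00- 0-0- 1--1
PIs = {--01, -0-1, -00-, 0-0-, 1--1, 111-}
Coverage chart:
  m0: -00-,0-0-
  m1: --01,-0-1,-00-,0-0-
  m3: -0-1 ←essential
  m4: 0-0- ←essential
  m5: --01,0-0-
  m9: --01,-0-1,-00-,1--1
  m11: -0-1,1--1
  m13: --01,1--1
  m14: 111- ←essential
  m15: 1--1,111-
Essential: -0-1, 0-0-, 111-

YES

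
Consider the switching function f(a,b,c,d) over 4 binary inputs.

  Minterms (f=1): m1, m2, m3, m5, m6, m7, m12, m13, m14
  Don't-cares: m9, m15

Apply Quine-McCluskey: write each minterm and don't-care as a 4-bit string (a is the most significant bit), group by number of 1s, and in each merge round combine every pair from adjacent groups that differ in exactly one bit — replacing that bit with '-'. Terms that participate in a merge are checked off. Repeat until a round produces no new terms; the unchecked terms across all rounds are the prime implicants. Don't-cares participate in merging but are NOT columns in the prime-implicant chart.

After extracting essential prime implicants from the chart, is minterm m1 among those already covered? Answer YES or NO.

Round 0: 0001✓ 0010✓ 0011✓ 0101✓ 0110✓ 0111✓ 1001✓ 1100✓ 1101✓ 1110✓ 1111✓
Round 1: -001✓ -101✓ -110✓ -111✓ 0-01✓ 0-10✓ 0-11✓ 00-1✓ 001-✓ 01-1✓ 011-✓ 1-01✓ 11-0✓ 11-1✓ 110-✓ 111-✓
Round 2: --01 -1-1 -11- 0--1 0-1- 11--
PIs = {--01, -1-1, -11-, 0--1, 0-1-, 11--}
Coverage chart:
  m1: --01,0--1
  m2: 0-1- ←essential
  m3: 0--1,0-1-
  m5: --01,-1-1,0--1
  m6: -11-,0-1-
  m7: -1-1,-11-,0--1,0-1-
  m12: 11-- ←essential
  m13: --01,-1-1,11--
  m14: -11-,11--
Essential: 0-1-, 11--

NO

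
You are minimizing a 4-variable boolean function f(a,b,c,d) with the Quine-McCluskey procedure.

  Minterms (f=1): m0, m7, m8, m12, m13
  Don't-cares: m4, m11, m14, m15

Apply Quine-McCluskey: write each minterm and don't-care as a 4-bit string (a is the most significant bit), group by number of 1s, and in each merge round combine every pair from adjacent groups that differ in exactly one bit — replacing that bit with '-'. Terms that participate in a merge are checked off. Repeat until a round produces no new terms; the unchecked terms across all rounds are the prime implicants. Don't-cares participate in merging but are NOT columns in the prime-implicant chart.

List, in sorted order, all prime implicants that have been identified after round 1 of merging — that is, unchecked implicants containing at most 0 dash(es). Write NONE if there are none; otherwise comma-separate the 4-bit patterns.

[col 0] 0000*, 0100*, 0111*, 1000*, 1011*, 1100*, 1101*, 1110*, 1111*
[col 1] -000*, -100*, -111, 0-00*, 1-00*, 1-11, 11-0*, 11-1*, 110-*, 111-*
[col 2] --00, 11--
Prime implicants: --00, -111, 1-11, 11--

NONE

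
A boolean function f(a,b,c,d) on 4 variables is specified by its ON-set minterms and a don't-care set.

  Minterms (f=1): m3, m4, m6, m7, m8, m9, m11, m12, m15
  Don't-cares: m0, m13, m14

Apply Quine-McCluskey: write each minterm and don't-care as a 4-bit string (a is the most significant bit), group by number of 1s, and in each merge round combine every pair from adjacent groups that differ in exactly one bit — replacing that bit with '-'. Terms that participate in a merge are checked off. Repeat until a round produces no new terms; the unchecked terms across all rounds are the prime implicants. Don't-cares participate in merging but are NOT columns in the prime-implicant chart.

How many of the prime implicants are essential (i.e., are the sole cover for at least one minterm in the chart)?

Round 0: 0000✓ 0011✓ 0100✓ 0110✓ 0111✓ 1000✓ 1001✓ 1011✓ 1100✓ 1101✓ 1110✓ 1111✓
Round 1: -000✓ -011✓ -100✓ -110✓ -111✓ 0-00✓ 0-11✓ 01-0✓ 011-✓ 1-00✓ 1-01✓ 1-11✓ 10-1✓ 100-✓ 11-0✓ 11-1✓ 110-✓ 111-✓
Round 2: --00 --11 -1-0 -11- 1--1 1-0- 11--
PIs = {--00, --11, -1-0, -11-, 1--1, 1-0-, 11--}
Coverage chart:
  m3: --11 ←essential
  m4: --00,-1-0
  m6: -1-0,-11-
  m7: --11,-11-
  m8: --00,1-0-
  m9: 1--1,1-0-
  m11: --11,1--1
  m12: --00,-1-0,1-0-,11--
  m15: --11,-11-,1--1,11--
Essential: --11

1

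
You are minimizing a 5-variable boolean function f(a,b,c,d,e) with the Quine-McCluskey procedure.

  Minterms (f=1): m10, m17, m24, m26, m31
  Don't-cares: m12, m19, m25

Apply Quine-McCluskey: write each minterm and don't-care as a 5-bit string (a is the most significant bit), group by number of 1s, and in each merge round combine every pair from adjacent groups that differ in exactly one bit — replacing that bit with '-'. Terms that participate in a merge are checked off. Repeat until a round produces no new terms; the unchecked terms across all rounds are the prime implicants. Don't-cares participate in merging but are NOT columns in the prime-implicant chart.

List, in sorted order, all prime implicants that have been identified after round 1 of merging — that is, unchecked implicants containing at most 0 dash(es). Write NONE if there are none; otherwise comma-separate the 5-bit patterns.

size-2^0 implicants → 01010(✓)  01100  10001(✓)  10011(✓)  11000(✓)  11001(✓)  11010(✓)  11111
size-2^1 implicants → -1010  1-001  100-1  110-0  1100-
Unchecked terms (primes): -1010, 01100, 1-001, 100-1, 110-0, 1100-, 11111

01100, 11111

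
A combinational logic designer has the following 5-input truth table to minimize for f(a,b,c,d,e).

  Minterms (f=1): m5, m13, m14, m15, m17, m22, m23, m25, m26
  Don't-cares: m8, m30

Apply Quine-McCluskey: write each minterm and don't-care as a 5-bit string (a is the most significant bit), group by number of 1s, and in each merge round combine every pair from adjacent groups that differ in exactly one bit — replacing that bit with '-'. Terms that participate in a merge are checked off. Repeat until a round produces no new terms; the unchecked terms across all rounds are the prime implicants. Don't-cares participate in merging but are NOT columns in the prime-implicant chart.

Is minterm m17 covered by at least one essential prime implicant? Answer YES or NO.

YES

Round 0: 00101✓ 01000 01101✓ 01110✓ 01111✓ 10001✓ 10110✓ 10111✓ 11001✓ 11010✓ 11110✓
Round 1: -1110 0-101 011-1 0111- 1-001 1-110 1011- 11-10
PIs = {-1110, 0-101, 01000, 011-1, 0111-, 1-001, 1-110, 1011-, 11-10}
Coverage chart:
  m5: 0-101 ←essential
  m13: 0-101,011-1
  m14: -1110,0111-
  m15: 011-1,0111-
  m17: 1-001 ←essential
  m22: 1-110,1011-
  m23: 1011- ←essential
  m25: 1-001 ←essential
  m26: 11-10 ←essential
Essential: 0-101, 1-001, 1011-, 11-10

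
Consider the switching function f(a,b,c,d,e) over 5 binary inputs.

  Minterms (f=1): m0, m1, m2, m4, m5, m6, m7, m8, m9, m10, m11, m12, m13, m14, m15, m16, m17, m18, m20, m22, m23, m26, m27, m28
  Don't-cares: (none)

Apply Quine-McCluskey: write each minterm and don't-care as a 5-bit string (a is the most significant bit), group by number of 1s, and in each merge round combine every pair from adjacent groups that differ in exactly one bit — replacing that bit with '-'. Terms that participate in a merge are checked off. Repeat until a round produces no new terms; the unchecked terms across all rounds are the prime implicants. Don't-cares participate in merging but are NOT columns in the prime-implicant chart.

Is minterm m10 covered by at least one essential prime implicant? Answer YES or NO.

[col 0] 00000*, 00001*, 00010*, 00100*, 00101*, 00110*, 00111*, 01000*, 01001*, 01010*, 01011*, 01100*, 01101*, 01110*, 01111*, 10000*, 10001*, 10010*, 10100*, 10110*, 10111*, 11010*, 11011*, 11100*
[col 1] -0000*, -0001*, -0010*, -0100*, -0110*, -0111*, -1010*, -1011*, -1100*, 0-000*, 0-001*, 0-010*, 0-100*, 0-101*, 0-110*, 0-111*, 00-00*, 00-01*, 00-10*, 000-0*, 0000-*, 001-0*, 001-1*, 0010-*, 0011-*, 01-00*, 01-01*, 01-10*, 01-11*, 010-0*, 010-1*, 0100-*, 0101-*, 011-0*, 011-1*, 0110-*, 0111-*, 1-010*, 1-100*, 10-00*, 10-10*, 100-0*, 1000-*, 101-0*, 1011-*, 1101-*
[col 2] --010, --100, -0-00*, -0-10*, -00-0*, -000-, -01-0*, -011-, -101-, 0--00*, 0--01*, 0--10*, 0-0-0*, 0-00-*, 0-1-0*, 0-1-1*, 0-10-*, 0-11-*, 00--0*, 00-0-*, 001--*, 01--0*, 01--1*, 01-0-*, 01-1-*, 010--*, 011--*, 10--0*
[col 3] -0--0, 0---0, 0--0-, 0-1--, 01---
Prime implicants: --010, --100, -0--0, -000-, -011-, -101-, 0---0, 0--0-, 0-1--, 01---
PI chart (minterm → PIs covering it):
  0 | -0--0,-000-,0---0,0--0-
  1 | -000-,0--0-
  2 | --010,-0--0,0---0
  4 | --100,-0--0,0---0,0--0-,0-1--
  5 | 0--0-,0-1--
  6 | -0--0,-011-,0---0,0-1--
  7 | -011-,0-1--
  8 | 0---0,0--0-,01---
  9 | 0--0-,01---
  10 | --010,-101-,0---0,01---
  11 | -101-,01---
  12 | --100,0---0,0--0-,0-1--,01---
  13 | 0--0-,0-1--,01---
  14 | 0---0,0-1--,01---
  15 | 0-1--,01---
  16 | -0--0,-000-
  17 | -000-  (sole → essential)
  18 | --010,-0--0
  20 | --100,-0--0
  22 | -0--0,-011-
  23 | -011-  (sole → essential)
  26 | --010,-101-
  27 | -101-  (sole → essential)
  28 | --100  (sole → essential)
Essential prime implicants: --100, -000-, -011-, -101-

YES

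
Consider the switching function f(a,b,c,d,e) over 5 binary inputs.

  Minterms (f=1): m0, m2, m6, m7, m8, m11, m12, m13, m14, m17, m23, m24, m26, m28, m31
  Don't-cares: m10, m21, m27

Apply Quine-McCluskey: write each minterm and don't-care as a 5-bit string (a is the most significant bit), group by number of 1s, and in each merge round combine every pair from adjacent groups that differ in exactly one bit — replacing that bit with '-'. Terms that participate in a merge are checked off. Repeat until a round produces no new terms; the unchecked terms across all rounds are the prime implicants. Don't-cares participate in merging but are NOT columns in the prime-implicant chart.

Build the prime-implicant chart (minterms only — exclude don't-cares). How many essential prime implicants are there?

5

size-2^0 implicants → 00000(✓)  00010(✓)  00110(✓)  00111(✓)  01000(✓)  01010(✓)  01011(✓)  01100(✓)  01101(✓)  01110(✓)  10001(✓)  10101(✓)  10111(✓)  11000(✓)  11010(✓)  11011(✓)  11100(✓)  11111(✓)
size-2^1 implicants → -0111  -1000(✓)  -1010(✓)  -1011(✓)  -1100(✓)  0-000(✓)  0-010(✓)  0-110(✓)  00-10(✓)  000-0(✓)  0011-  01-00(✓)  01-10(✓)  010-0(✓)  0101-(✓)  011-0(✓)  0110-  1-111  10-01  101-1  11-00(✓)  11-11  110-0(✓)  1101-(✓)
size-2^2 implicants → -1-00  -10-0  -101-  0--10  0-0-0  01--0
Unchecked terms (primes): -0111, -1-00, -10-0, -101-, 0--10, 0-0-0, 0011-, 01--0, 0110-, 1-111, 10-01, 101-1, 11-11
Minterm coverage:
  m0 ⊆ 0-0-0 [E]
  m2 ⊆ 0--10,0-0-0
  m6 ⊆ 0--10,0011-
  m7 ⊆ -0111,0011-
  m8 ⊆ -1-00,-10-0,0-0-0,01--0
  m11 ⊆ -101- [E]
  m12 ⊆ -1-00,01--0,0110-
  m13 ⊆ 0110- [E]
  m14 ⊆ 0--10,01--0
  m17 ⊆ 10-01 [E]
  m23 ⊆ -0111,1-111,101-1
  m24 ⊆ -1-00,-10-0
  m26 ⊆ -10-0,-101-
  m28 ⊆ -1-00 [E]
  m31 ⊆ 1-111,11-11
E = {-1-00, -101-, 0-0-0, 0110-, 10-01}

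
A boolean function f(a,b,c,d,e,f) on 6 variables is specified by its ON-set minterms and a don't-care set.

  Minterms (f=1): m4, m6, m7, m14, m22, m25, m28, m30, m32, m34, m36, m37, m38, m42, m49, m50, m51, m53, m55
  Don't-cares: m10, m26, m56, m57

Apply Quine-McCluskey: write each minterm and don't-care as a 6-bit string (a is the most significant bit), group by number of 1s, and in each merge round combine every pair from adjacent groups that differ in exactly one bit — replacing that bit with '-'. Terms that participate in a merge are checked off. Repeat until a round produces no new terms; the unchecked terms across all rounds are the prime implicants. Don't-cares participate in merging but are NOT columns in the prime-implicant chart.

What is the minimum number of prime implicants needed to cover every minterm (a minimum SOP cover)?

size-2^0 implicants → 000100(✓)  000110(✓)  000111(✓)  001010(✓)  001110(✓)  010110(✓)  011001(✓)  011010(✓)  011100(✓)  011110(✓)  100000(✓)  100010(✓)  100100(✓)  100101(✓)  100110(✓)  101010(✓)  110001(✓)  110010(✓)  110011(✓)  110101(✓)  110111(✓)  111000(✓)  111001(✓)
size-2^1 implicants → -00100(✓)  -00110(✓)  -01010  -11001  0-0110(✓)  0-1010(✓)  0-1110(✓)  00-110(✓)  0001-0(✓)  00011-  001-10(✓)  01-110(✓)  011-10(✓)  0111-0  1-0010  1-0101  10-010  100-00(✓)  100-10(✓)  1000-0(✓)  1001-0(✓)  10010-  11-001  110-01(✓)  110-11(✓)  1100-1(✓)  11001-  1101-1(✓)  11100-
size-2^2 implicants → -001-0  0--110  0-1-10  100--0  110--1
Unchecked terms (primes): -001-0, -01010, -11001, 0--110, 0-1-10, 00011-, 0111-0, 1-0010, 1-0101, 10-010, 100--0, 10010-, 11-001, 110--1, 11001-, 11100-
Minterm coverage:
  m4 ⊆ -001-0 [E]
  m6 ⊆ -001-0,0--110,00011-
  m7 ⊆ 00011- [E]
  m14 ⊆ 0--110,0-1-10
  m22 ⊆ 0--110 [E]
  m25 ⊆ -11001 [E]
  m28 ⊆ 0111-0 [E]
  m30 ⊆ 0--110,0-1-10,0111-0
  m32 ⊆ 100--0 [E]
  m34 ⊆ 1-0010,10-010,100--0
  m36 ⊆ -001-0,100--0,10010-
  m37 ⊆ 1-0101,10010-
  m38 ⊆ -001-0,100--0
  m42 ⊆ -01010,10-010
  m49 ⊆ 11-001,110--1
  m50 ⊆ 1-0010,11001-
  m51 ⊆ 110--1,11001-
  m53 ⊆ 1-0101,110--1
  m55 ⊆ 110--1 [E]
E = {-001-0, -11001, 0--110, 00011-, 0111-0, 100--0, 110--1}
Petrick residual → -01010, 1-0010, 1-0101
Cover = b'c'df' + b'cd'ef' + bcd'e'f + a'def' + a'b'c'de + a'bcdf' + ac'd'ef' + ac'de'f + ab'c'f' + abc'f  |cover|=10

10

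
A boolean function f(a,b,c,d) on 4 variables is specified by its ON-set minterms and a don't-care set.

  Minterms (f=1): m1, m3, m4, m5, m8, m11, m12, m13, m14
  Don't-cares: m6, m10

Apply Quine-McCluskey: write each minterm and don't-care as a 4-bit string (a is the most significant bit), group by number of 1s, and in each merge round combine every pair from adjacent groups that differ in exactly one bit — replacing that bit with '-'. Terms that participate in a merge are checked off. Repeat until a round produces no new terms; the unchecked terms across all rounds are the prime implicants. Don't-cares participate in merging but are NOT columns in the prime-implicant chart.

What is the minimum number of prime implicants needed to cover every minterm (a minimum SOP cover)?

4

[col 0] 0001*, 0011*, 0100*, 0101*, 0110*, 1000*, 1010*, 1011*, 1100*, 1101*, 1110*
[col 1] -011, -100*, -101*, -110*, 0-01, 00-1, 01-0*, 010-*, 1-00*, 1-10*, 10-0*, 101-, 11-0*, 110-*
[col 2] -1-0, -10-, 1--0
Prime implicants: -011, -1-0, -10-, 0-01, 00-1, 1--0, 101-
PI chart (minterm → PIs covering it):
  1 | 0-01,00-1
  3 | -011,00-1
  4 | -1-0,-10-
  5 | -10-,0-01
  8 | 1--0  (sole → essential)
  11 | -011,101-
  12 | -1-0,-10-,1--0
  13 | -10-  (sole → essential)
  14 | -1-0,1--0
Essential prime implicants: -10-, 1--0
Petrick residual → -011, 0-01
Minimum SOP uses 4 PIs: b'cd + bc' + a'c'd + ad'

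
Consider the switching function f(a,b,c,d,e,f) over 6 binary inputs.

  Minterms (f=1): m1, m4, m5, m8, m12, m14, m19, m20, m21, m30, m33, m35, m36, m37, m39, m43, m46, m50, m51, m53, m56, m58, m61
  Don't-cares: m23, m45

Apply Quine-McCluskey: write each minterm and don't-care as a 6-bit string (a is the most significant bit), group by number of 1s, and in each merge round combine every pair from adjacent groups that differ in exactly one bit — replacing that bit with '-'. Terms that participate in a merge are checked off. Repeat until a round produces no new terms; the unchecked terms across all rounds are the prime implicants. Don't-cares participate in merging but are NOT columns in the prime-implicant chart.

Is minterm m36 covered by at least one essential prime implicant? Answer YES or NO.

[col 0] 000001*, 000100*, 000101*, 001000*, 001100*, 001110*, 010011*, 010100*, 010101*, 010111*, 011110*, 100001*, 100011*, 100100*, 100101*, 100111*, 101011*, 101101*, 101110*, 110010*, 110011*, 110101*, 111000*, 111010*, 111101*
[col 1] -00001*, -00100*, -00101*, -01110, -10011, -10101*, 0-0100*, 0-0101*, 0-1110, 00-100, 000-01*, 00010-*, 001-00, 0011-0, 010-11, 0101-1, 01010-*, 1-0011, 1-0101*, 1-1101*, 10-011, 10-101*, 100-01*, 100-11*, 1000-1*, 1001-1*, 10010-*, 11-010, 11-101*, 11001-, 1110-0
[col 2] --0101, -00-01, -0010-, 0-010-, 1--101, 100--1
Prime implicants: --0101, -00-01, -0010-, -01110, -10011, 0-010-, 0-1110, 00-100, 001-00, 0011-0, 010-11, 0101-1, 1--101, 1-0011, 10-011, 100--1, 11-010, 11001-, 1110-0
PI chart (minterm → PIs covering it):
  1 | -00-01  (sole → essential)
  4 | -0010-,0-010-,00-100
  5 | --0101,-00-01,-0010-,0-010-
  8 | 001-00  (sole → essential)
  12 | 00-100,001-00,0011-0
  14 | -01110,0-1110,0011-0
  19 | -10011,010-11
  20 | 0-010-  (sole → essential)
  21 | --0101,0-010-,0101-1
  30 | 0-1110  (sole → essential)
  33 | -00-01,100--1
  35 | 1-0011,10-011,100--1
  36 | -0010-  (sole → essential)
  37 | --0101,-00-01,-0010-,1--101,100--1
  39 | 100--1  (sole → essential)
  43 | 10-011  (sole → essential)
  46 | -01110  (sole → essential)
  50 | 11-010,11001-
  51 | -10011,1-0011,11001-
  53 | --0101,1--101
  56 | 1110-0  (sole → essential)
  58 | 11-010,1110-0
  61 | 1--101  (sole → essential)
Essential prime implicants: -00-01, -0010-, -01110, 0-010-, 0-1110, 001-00, 1--101, 10-011, 100--1, 1110-0

YES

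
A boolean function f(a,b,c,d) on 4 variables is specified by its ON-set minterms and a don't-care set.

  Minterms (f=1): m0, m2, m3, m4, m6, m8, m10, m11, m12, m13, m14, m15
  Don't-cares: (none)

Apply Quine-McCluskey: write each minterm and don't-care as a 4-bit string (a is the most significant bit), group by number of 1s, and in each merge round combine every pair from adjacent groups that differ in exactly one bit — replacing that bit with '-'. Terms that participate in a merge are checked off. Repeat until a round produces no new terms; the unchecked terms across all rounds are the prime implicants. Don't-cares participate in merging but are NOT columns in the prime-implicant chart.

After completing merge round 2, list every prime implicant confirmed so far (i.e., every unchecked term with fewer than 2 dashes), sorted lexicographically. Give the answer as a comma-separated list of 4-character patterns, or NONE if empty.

Round 0: 0000✓ 0010✓ 0011✓ 0100✓ 0110✓ 1000✓ 1010✓ 1011✓ 1100✓ 1101✓ 1110✓ 1111✓
Round 1: -000✓ -010✓ -011✓ -100✓ -110✓ 0-00✓ 0-10✓ 00-0✓ 001-✓ 01-0✓ 1-00✓ 1-10✓ 1-11✓ 10-0✓ 101-✓ 11-0✓ 11-1✓ 110-✓ 111-✓
Round 2: --00✓ --10✓ -0-0✓ -01- -1-0✓ 0--0✓ 1--0✓ 1-1- 11--
Round 3: ---0
PIs = {---0, -01-, 1-1-, 11--}

NONE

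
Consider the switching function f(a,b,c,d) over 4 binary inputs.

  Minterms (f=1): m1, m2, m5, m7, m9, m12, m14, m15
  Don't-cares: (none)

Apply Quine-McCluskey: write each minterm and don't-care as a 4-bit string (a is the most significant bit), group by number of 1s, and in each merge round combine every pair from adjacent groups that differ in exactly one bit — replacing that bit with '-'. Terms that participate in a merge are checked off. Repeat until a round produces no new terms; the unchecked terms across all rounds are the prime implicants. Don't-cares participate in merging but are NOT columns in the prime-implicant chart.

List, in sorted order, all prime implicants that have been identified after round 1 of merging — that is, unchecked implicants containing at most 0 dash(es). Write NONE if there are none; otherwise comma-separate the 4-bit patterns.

[col 0] 0001*, 0010, 0101*, 0111*, 1001*, 1100*, 1110*, 1111*
[col 1] -001, -111, 0-01, 01-1, 11-0, 111-
Prime implicants: -001, -111, 0-01, 0010, 01-1, 11-0, 111-

0010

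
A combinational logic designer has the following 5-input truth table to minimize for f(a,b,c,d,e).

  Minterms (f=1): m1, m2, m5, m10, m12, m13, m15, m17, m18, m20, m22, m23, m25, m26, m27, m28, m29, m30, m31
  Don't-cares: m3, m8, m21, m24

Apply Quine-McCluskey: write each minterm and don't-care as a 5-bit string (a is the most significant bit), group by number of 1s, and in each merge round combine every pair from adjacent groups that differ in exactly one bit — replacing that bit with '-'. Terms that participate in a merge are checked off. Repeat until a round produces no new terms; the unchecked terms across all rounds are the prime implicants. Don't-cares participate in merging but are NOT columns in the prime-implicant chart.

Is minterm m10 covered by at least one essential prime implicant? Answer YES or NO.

size-2^0 implicants → 00001(✓)  00010(✓)  00011(✓)  00101(✓)  01000(✓)  01010(✓)  01100(✓)  01101(✓)  01111(✓)  10001(✓)  10010(✓)  10100(✓)  10101(✓)  10110(✓)  10111(✓)  11000(✓)  11001(✓)  11010(✓)  11011(✓)  11100(✓)  11101(✓)  11110(✓)  11111(✓)
size-2^1 implicants → -0001(✓)  -0010(✓)  -0101(✓)  -1000(✓)  -1010(✓)  -1100(✓)  -1101(✓)  -1111(✓)  0-010(✓)  0-101(✓)  00-01(✓)  000-1  0001-  01-00(✓)  010-0(✓)  011-1(✓)  0110-(✓)  1-001(✓)  1-010(✓)  1-100(✓)  1-101(✓)  1-110(✓)  1-111(✓)  10-01(✓)  10-10(✓)  101-0(✓)  101-1(✓)  1010-(✓)  1011-(✓)  11-00(✓)  11-01(✓)  11-10(✓)  11-11(✓)  110-0(✓)  110-1(✓)  1100-(✓)  1101-(✓)  111-0(✓)  111-1(✓)  1110-(✓)  1111-(✓)
size-2^2 implicants → --010  --101  -0-01  -1-00  -10-0  -11-1  -110-  1--01  1--10  1-1-0(✓)  1-1-1(✓)  1-10-(✓)  1-11-(✓)  101--(✓)  11--0(✓)  11--1(✓)  11-0-(✓)  11-1-(✓)  110--(✓)  111--(✓)
size-2^3 implicants → 1-1--  11---
Unchecked terms (primes): --010, --101, -0-01, -1-00, -10-0, -11-1, -110-, 000-1, 0001-, 1--01, 1--10, 1-1--, 11---
Minterm coverage:
  m1 ⊆ -0-01,000-1
  m2 ⊆ --010,0001-
  m5 ⊆ --101,-0-01
  m10 ⊆ --010,-10-0
  m12 ⊆ -1-00,-110-
  m13 ⊆ --101,-11-1,-110-
  m15 ⊆ -11-1 [E]
  m17 ⊆ -0-01,1--01
  m18 ⊆ --010,1--10
  m20 ⊆ 1-1-- [E]
  m22 ⊆ 1--10,1-1--
  m23 ⊆ 1-1-- [E]
  m25 ⊆ 1--01,11---
  m26 ⊆ --010,-10-0,1--10,11---
  m27 ⊆ 11--- [E]
  m28 ⊆ -1-00,-110-,1-1--,11---
  m29 ⊆ --101,-11-1,-110-,1--01,1-1--,11---
  m30 ⊆ 1--10,1-1--,11---
  m31 ⊆ -11-1,1-1--,11---
E = {-11-1, 1-1--, 11---}

NO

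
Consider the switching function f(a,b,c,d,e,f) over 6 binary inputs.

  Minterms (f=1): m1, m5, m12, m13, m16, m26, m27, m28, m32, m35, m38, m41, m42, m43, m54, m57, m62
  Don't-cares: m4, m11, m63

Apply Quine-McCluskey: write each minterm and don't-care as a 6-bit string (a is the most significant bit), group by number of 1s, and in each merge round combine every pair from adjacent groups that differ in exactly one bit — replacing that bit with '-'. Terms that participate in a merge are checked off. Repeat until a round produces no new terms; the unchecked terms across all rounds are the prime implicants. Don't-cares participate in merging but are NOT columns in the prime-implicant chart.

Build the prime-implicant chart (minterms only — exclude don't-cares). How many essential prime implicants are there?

Round 0: 000001✓ 000100✓ 000101✓ 001011✓ 001100✓ 001101✓ 010000 011010✓ 011011✓ 011100✓ 100000 100011✓ 100110✓ 101001✓ 101010✓ 101011✓ 110110✓ 111001✓ 111110✓ 111111✓
Round 1: -01011 0-1011 0-1100 00-100✓ 00-101✓ 000-01 00010-✓ 00110-✓ 01101- 1-0110 1-1001 10-011 1010-1 10101- 11-110 11111-
Round 2: 00-10-
PIs = {-01011, 0-1011, 0-1100, 00-10-, 000-01, 010000, 01101-, 1-0110, 1-1001, 10-011, 100000, 1010-1, 10101-, 11-110, 11111-}
Coverage chart:
  m1: 000-01 ←essential
  m5: 00-10-,000-01
  m12: 0-1100,00-10-
  m13: 00-10- ←essential
  m16: 010000 ←essential
  m26: 01101- ←essential
  m27: 0-1011,01101-
  m28: 0-1100 ←essential
  m32: 100000 ←essential
  m35: 10-011 ←essential
  m38: 1-0110 ←essential
  m41: 1-1001,1010-1
  m42: 10101- ←essential
  m43: -01011,10-011,1010-1,10101-
  m54: 1-0110,11-110
  m57: 1-1001 ←essential
  m62: 11-110,11111-
Essential: 0-1100, 00-10-, 000-01, 010000, 01101-, 1-0110, 1-1001, 10-011, 100000, 10101-

10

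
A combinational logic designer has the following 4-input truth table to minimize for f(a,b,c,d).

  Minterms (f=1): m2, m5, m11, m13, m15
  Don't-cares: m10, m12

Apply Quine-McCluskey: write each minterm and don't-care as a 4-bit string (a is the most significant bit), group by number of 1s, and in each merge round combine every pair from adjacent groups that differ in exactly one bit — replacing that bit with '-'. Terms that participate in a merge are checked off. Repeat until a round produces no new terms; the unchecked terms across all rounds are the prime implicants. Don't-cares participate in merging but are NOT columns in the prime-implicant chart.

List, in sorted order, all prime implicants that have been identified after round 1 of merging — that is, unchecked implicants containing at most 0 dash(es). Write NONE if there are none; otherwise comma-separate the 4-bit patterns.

NONE

Round 0: 0010✓ 0101✓ 1010✓ 1011✓ 1100✓ 1101✓ 1111✓
Round 1: -010 -101 1-11 101- 11-1 110-
PIs = {-010, -101, 1-11, 101-, 11-1, 110-}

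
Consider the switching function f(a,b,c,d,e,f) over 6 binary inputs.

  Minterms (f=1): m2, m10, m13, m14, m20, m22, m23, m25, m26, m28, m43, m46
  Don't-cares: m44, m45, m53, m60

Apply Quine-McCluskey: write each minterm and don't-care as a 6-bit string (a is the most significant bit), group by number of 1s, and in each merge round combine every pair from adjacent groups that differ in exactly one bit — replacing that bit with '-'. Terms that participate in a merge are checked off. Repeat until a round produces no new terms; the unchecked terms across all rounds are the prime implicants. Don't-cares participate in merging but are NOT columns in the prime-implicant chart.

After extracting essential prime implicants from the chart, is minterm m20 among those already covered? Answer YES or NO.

NO

size-2^0 implicants → 000010(✓)  001010(✓)  001101(✓)  001110(✓)  010100(✓)  010110(✓)  010111(✓)  011001  011010(✓)  011100(✓)  101011  101100(✓)  101101(✓)  101110(✓)  110101  111100(✓)
size-2^1 implicants → -01101  -01110  -11100  0-1010  00-010  001-10  01-100  0101-0  01011-  1-1100  1011-0  10110-
Unchecked terms (primes): -01101, -01110, -11100, 0-1010, 00-010, 001-10, 01-100, 0101-0, 01011-, 011001, 1-1100, 101011, 1011-0, 10110-, 110101
Minterm coverage:
  m2 ⊆ 00-010 [E]
  m10 ⊆ 0-1010,00-010,001-10
  m13 ⊆ -01101 [E]
  m14 ⊆ -01110,001-10
  m20 ⊆ 01-100,0101-0
  m22 ⊆ 0101-0,01011-
  m23 ⊆ 01011- [E]
  m25 ⊆ 011001 [E]
  m26 ⊆ 0-1010 [E]
  m28 ⊆ -11100,01-100
  m43 ⊆ 101011 [E]
  m46 ⊆ -01110,1011-0
E = {-01101, 0-1010, 00-010, 01011-, 011001, 101011}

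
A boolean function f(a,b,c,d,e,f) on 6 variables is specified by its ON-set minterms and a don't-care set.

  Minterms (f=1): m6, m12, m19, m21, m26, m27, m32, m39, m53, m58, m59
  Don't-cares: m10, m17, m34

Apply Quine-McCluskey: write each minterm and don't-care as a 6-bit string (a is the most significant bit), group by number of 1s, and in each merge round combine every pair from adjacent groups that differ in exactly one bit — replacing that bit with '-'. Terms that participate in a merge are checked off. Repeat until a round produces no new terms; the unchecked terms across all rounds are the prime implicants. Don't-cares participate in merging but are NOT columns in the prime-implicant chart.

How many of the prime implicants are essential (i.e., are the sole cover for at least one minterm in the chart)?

6

Round 0: 000110 001010✓ 001100 010001✓ 010011✓ 010101✓ 011010✓ 011011✓ 100000✓ 100010✓ 100111 110101✓ 111010✓ 111011✓
Round 1: -10101 -11010✓ -11011✓ 0-1010 01-011 010-01 0100-1 01101-✓ 1000-0 11101-✓
Round 2: -1101-
PIs = {-10101, -1101-, 0-1010, 000110, 001100, 01-011, 010-01, 0100-1, 1000-0, 100111}
Coverage chart:
  m6: 000110 ←essential
  m12: 001100 ←essential
  m19: 01-011,0100-1
  m21: -10101,010-01
  m26: -1101-,0-1010
  m27: -1101-,01-011
  m32: 1000-0 ←essential
  m39: 100111 ←essential
  m53: -10101 ←essential
  m58: -1101- ←essential
  m59: -1101- ←essential
Essential: -10101, -1101-, 000110, 001100, 1000-0, 100111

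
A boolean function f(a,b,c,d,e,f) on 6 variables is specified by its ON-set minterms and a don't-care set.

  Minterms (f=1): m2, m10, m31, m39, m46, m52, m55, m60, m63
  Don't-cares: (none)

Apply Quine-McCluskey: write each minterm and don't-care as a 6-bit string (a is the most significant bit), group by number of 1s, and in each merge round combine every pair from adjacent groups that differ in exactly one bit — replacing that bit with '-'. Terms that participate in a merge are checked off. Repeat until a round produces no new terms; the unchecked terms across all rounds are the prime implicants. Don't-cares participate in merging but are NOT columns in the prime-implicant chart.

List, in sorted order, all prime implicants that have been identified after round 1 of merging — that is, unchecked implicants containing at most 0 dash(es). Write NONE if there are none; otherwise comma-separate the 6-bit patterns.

size-2^0 implicants → 000010(✓)  001010(✓)  011111(✓)  100111(✓)  101110  110100(✓)  110111(✓)  111100(✓)  111111(✓)
size-2^1 implicants → -11111  00-010  1-0111  11-100  11-111
Unchecked terms (primes): -11111, 00-010, 1-0111, 101110, 11-100, 11-111

101110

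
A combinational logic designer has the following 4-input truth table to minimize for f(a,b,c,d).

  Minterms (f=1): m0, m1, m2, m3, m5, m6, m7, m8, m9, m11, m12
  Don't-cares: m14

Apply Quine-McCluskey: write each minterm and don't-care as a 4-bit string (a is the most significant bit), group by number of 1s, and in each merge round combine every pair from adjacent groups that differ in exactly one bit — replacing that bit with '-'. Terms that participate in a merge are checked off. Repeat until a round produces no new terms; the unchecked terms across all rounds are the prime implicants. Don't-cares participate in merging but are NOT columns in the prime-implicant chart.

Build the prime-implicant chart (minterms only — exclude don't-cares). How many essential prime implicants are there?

2

size-2^0 implicants → 0000(✓)  0001(✓)  0010(✓)  0011(✓)  0101(✓)  0110(✓)  0111(✓)  1000(✓)  1001(✓)  1011(✓)  1100(✓)  1110(✓)
size-2^1 implicants → -000(✓)  -001(✓)  -011(✓)  -110  0-01(✓)  0-10(✓)  0-11(✓)  00-0(✓)  00-1(✓)  000-(✓)  001-(✓)  01-1(✓)  011-(✓)  1-00  10-1(✓)  100-(✓)  11-0
size-2^2 implicants → -0-1  -00-  0--1  0-1-  00--
Unchecked terms (primes): -0-1, -00-, -110, 0--1, 0-1-, 00--, 1-00, 11-0
Minterm coverage:
  m0 ⊆ -00-,00--
  m1 ⊆ -0-1,-00-,0--1,00--
  m2 ⊆ 0-1-,00--
  m3 ⊆ -0-1,0--1,0-1-,00--
  m5 ⊆ 0--1 [E]
  m6 ⊆ -110,0-1-
  m7 ⊆ 0--1,0-1-
  m8 ⊆ -00-,1-00
  m9 ⊆ -0-1,-00-
  m11 ⊆ -0-1 [E]
  m12 ⊆ 1-00,11-0
E = {-0-1, 0--1}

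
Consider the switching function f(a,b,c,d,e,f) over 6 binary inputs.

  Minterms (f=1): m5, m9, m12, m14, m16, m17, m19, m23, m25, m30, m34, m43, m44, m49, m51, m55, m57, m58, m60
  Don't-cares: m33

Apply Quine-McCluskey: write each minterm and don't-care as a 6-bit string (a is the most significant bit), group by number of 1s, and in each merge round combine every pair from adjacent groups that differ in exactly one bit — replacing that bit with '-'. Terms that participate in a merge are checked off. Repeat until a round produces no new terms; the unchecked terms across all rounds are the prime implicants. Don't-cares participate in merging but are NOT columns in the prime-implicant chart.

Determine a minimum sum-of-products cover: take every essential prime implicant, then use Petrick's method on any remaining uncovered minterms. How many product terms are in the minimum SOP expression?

11

[col 0] 000101, 001001*, 001100*, 001110*, 010000*, 010001*, 010011*, 010111*, 011001*, 011110*, 100001*, 100010, 101011, 101100*, 110001*, 110011*, 110111*, 111001*, 111010, 111100*
[col 1] -01100, -10001*, -10011*, -10111*, -11001*, 0-1001, 0-1110, 0011-0, 01-001*, 010-11*, 0100-1*, 01000-, 1-0001, 1-1100, 11-001*, 110-11*, 1100-1*
[col 2] -1-001, -10-11, -100-1
Prime implicants: -01100, -1-001, -10-11, -100-1, 0-1001, 0-1110, 000101, 0011-0, 01000-, 1-0001, 1-1100, 100010, 101011, 111010
PI chart (minterm → PIs covering it):
  5 | 000101  (sole → essential)
  9 | 0-1001  (sole → essential)
  12 | -01100,0011-0
  14 | 0-1110,0011-0
  16 | 01000-  (sole → essential)
  17 | -1-001,-100-1,01000-
  19 | -10-11,-100-1
  23 | -10-11  (sole → essential)
  25 | -1-001,0-1001
  30 | 0-1110  (sole → essential)
  34 | 100010  (sole → essential)
  43 | 101011  (sole → essential)
  44 | -01100,1-1100
  49 | -1-001,-100-1,1-0001
  51 | -10-11,-100-1
  55 | -10-11  (sole → essential)
  57 | -1-001  (sole → essential)
  58 | 111010  (sole → essential)
  60 | 1-1100  (sole → essential)
Essential prime implicants: -1-001, -10-11, 0-1001, 0-1110, 000101, 01000-, 1-1100, 100010, 101011, 111010
Petrick residual → -01100
Minimum SOP uses 11 PIs: b'cde'f' + bd'e'f + bc'ef + a'cd'e'f + a'cdef' + a'b'c'de'f + a'bc'd'e' + acde'f' + ab'c'd'ef' + ab'cd'ef + abcd'ef'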